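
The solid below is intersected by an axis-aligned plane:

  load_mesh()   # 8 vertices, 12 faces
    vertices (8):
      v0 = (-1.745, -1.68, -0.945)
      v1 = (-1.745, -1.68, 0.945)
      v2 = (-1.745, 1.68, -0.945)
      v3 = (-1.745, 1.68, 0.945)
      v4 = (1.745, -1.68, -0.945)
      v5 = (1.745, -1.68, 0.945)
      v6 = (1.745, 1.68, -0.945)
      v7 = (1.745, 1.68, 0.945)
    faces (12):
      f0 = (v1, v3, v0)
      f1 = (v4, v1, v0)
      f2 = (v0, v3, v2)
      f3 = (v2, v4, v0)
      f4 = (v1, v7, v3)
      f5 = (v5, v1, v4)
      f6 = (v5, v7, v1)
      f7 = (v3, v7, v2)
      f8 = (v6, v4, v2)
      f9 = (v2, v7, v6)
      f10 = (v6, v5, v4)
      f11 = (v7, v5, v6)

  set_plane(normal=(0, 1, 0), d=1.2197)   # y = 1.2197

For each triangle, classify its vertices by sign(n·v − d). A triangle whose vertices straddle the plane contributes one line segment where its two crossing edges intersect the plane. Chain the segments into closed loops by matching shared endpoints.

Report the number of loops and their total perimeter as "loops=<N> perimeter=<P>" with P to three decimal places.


loops=1 perimeter=10.760

Straddling triangles (8 of 12):
  (v1,v3,v0) [-+-] → (-1.745, 1.2197, 0.945)–(-1.745, 1.2197, 0.686081)  len=0.2589
  (v0,v3,v2) [-++] → (-1.745, 1.2197, 0.686081)–(-1.745, 1.2197, -0.945)  len=1.6311
  (v2,v4,v0) [+--] → (-1.26689, 1.2197, -0.945)–(-1.745, 1.2197, -0.945)  len=0.4781
  (v1,v7,v3) [-++] → (1.26689, 1.2197, 0.945)–(-1.745, 1.2197, 0.945)  len=3.0119
  (v5,v7,v1) [-+-] → (1.745, 1.2197, 0.945)–(1.26689, 1.2197, 0.945)  len=0.4781
  (v6,v4,v2) [+-+] → (1.745, 1.2197, -0.945)–(-1.26689, 1.2197, -0.945)  len=3.0119
  (v6,v5,v4) [+--] → (1.745, 1.2197, -0.686081)–(1.745, 1.2197, -0.945)  len=0.2589
  (v7,v5,v6) [+-+] → (1.745, 1.2197, 0.945)–(1.745, 1.2197, -0.686081)  len=1.6311

Chained into 1 loop(s):
  loop 1: 8 segments, perimeter = 10.7600
Total perimeter = 10.760


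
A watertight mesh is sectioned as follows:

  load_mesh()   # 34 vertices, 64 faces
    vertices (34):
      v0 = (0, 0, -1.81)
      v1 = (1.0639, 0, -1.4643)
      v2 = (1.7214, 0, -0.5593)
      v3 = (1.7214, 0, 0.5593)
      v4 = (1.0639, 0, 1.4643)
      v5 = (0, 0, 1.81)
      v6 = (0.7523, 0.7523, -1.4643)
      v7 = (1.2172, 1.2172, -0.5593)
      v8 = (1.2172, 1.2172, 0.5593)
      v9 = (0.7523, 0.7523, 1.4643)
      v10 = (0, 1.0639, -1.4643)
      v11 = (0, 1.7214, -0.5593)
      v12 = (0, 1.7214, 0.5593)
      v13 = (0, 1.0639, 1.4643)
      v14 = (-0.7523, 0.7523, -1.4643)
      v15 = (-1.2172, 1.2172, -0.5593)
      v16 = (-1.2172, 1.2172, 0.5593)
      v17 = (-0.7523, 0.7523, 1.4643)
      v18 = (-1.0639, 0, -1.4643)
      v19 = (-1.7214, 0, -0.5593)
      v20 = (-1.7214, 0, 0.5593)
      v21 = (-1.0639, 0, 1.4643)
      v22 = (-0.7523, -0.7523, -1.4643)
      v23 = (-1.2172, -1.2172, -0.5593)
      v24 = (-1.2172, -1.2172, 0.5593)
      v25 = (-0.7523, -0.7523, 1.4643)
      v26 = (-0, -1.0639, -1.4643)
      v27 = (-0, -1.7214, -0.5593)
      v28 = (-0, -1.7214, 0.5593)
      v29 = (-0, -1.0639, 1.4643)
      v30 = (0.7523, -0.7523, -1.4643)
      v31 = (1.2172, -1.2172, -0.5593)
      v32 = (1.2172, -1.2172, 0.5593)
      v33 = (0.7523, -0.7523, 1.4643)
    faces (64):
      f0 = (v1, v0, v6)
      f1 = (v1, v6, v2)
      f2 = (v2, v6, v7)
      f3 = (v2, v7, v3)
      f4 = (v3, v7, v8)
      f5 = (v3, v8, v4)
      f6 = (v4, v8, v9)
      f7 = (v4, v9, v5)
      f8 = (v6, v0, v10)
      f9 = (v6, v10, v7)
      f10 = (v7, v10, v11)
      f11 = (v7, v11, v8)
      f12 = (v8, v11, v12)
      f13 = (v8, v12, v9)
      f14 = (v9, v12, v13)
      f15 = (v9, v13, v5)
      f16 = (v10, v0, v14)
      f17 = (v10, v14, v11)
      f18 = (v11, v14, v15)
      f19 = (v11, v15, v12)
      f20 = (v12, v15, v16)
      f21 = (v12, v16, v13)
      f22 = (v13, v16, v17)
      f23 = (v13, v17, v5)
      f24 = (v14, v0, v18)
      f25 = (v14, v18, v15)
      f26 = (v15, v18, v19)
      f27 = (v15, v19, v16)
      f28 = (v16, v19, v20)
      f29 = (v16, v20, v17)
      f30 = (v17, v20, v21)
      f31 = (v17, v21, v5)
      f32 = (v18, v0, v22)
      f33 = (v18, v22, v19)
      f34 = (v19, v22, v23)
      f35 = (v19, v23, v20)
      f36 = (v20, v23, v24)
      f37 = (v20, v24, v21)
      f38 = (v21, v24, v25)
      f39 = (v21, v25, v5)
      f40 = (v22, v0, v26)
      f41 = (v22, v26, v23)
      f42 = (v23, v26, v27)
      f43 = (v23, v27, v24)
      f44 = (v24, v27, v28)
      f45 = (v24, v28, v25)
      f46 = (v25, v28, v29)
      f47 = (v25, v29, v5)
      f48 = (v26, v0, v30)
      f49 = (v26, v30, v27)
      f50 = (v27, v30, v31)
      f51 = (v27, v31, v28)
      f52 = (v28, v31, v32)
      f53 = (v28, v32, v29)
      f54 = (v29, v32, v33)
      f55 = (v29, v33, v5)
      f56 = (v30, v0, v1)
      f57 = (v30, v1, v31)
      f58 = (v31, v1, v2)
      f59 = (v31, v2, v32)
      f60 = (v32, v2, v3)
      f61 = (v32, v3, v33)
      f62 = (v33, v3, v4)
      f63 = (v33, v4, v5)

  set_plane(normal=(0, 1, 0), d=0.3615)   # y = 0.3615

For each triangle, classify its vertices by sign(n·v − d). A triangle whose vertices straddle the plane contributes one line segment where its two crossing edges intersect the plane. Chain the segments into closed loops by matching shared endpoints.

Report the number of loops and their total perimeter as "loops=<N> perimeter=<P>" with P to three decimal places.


loops=1 perimeter=10.495

Straddling triangles (20 of 64):
  (v1,v0,v6) [--+] → (0.3615, 0.3615, -1.64388)–(0.914168, 0.3615, -1.4643)  len=0.5811
  (v1,v6,v2) [-+-] → (0.914168, 0.3615, -1.4643)–(1.25572, 0.3615, -0.994176)  len=0.5811
  (v2,v6,v7) [-++] → (1.25572, 0.3615, -0.994176)–(1.57166, 0.3615, -0.5593)  len=0.5375
  (v2,v7,v3) [-+-] → (1.57166, 0.3615, -0.5593)–(1.57166, 0.3615, 0.227084)  len=0.7864
  (v3,v7,v8) [-++] → (1.57166, 0.3615, 0.227084)–(1.57166, 0.3615, 0.5593)  len=0.3322
  (v3,v8,v4) [-+-] → (1.57166, 0.3615, 0.5593)–(1.10943, 0.3615, 1.19552)  len=0.7864
  (v4,v8,v9) [-++] → (1.10943, 0.3615, 1.19552)–(0.914168, 0.3615, 1.4643)  len=0.3322
  (v4,v9,v5) [-+-] → (0.914168, 0.3615, 1.4643)–(0.3615, 0.3615, 1.64388)  len=0.5811
  (v6,v0,v10) [+-+] → (0.3615, 0.3615, -1.64388)–(0, 0.3615, -1.69254)  len=0.3648
  (v9,v13,v5) [++-] → (0, 0.3615, 1.69254)–(0.3615, 0.3615, 1.64388)  len=0.3648
  (v10,v0,v14) [+-+] → (0, 0.3615, -1.69254)–(-0.3615, 0.3615, -1.64388)  len=0.3648
  (v13,v17,v5) [++-] → (-0.3615, 0.3615, 1.64388)–(0, 0.3615, 1.69254)  len=0.3648
  (v14,v0,v18) [+--] → (-0.3615, 0.3615, -1.64388)–(-0.914168, 0.3615, -1.4643)  len=0.5811
  (v14,v18,v15) [+-+] → (-0.914168, 0.3615, -1.4643)–(-1.10943, 0.3615, -1.19552)  len=0.3322
  (v15,v18,v19) [+--] → (-1.10943, 0.3615, -1.19552)–(-1.57166, 0.3615, -0.5593)  len=0.7864
  (v15,v19,v16) [+-+] → (-1.57166, 0.3615, -0.5593)–(-1.57166, 0.3615, -0.227084)  len=0.3322
  (v16,v19,v20) [+--] → (-1.57166, 0.3615, -0.227084)–(-1.57166, 0.3615, 0.5593)  len=0.7864
  (v16,v20,v17) [+-+] → (-1.57166, 0.3615, 0.5593)–(-1.25572, 0.3615, 0.994176)  len=0.5375
  (v17,v20,v21) [+--] → (-1.25572, 0.3615, 0.994176)–(-0.914168, 0.3615, 1.4643)  len=0.5811
  (v17,v21,v5) [+--] → (-0.914168, 0.3615, 1.4643)–(-0.3615, 0.3615, 1.64388)  len=0.5811

Chained into 1 loop(s):
  loop 1: 20 segments, perimeter = 10.4952
Total perimeter = 10.495


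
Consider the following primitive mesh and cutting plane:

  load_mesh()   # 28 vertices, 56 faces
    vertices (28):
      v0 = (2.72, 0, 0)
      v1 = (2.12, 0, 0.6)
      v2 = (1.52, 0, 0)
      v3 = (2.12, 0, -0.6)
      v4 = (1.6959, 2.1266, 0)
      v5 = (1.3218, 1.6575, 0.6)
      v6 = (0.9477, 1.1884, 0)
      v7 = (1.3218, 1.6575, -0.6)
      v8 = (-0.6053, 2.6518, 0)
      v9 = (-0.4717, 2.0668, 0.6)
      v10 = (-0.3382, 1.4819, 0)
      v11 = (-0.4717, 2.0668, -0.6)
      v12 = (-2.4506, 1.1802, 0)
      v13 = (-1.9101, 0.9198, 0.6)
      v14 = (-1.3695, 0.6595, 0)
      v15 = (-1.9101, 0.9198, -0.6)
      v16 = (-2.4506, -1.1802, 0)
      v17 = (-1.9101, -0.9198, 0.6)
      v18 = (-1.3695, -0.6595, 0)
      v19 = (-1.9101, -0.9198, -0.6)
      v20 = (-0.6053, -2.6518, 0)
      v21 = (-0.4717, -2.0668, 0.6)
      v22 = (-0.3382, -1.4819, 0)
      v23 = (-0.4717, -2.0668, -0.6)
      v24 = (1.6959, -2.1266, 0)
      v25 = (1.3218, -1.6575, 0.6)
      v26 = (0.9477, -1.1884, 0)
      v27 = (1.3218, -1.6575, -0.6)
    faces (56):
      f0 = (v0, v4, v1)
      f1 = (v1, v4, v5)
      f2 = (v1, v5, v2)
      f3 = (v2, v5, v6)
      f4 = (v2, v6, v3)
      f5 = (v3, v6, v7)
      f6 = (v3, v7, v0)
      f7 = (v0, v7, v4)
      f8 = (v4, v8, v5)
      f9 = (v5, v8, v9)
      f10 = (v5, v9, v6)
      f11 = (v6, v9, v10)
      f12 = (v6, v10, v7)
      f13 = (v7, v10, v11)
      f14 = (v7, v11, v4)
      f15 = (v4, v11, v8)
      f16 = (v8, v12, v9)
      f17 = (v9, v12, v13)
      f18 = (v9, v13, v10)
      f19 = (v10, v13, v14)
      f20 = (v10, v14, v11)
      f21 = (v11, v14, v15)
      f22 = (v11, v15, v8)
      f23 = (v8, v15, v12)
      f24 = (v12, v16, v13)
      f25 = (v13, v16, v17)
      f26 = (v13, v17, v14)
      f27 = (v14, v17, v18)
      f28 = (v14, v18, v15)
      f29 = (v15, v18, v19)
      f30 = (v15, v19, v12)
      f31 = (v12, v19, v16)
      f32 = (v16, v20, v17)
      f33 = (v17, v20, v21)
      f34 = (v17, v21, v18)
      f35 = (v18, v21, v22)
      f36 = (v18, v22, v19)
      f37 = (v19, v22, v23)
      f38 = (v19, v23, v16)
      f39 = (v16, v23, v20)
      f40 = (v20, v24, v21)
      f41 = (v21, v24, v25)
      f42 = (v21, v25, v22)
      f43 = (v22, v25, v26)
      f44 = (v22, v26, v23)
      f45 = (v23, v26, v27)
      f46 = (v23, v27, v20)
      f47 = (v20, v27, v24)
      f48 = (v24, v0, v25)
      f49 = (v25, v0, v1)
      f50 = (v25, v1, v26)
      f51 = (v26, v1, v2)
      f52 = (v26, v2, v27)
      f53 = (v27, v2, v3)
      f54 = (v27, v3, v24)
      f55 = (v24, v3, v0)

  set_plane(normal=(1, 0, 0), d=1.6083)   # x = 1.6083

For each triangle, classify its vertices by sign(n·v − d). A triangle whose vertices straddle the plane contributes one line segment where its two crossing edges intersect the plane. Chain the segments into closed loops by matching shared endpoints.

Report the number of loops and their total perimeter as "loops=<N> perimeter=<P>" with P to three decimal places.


Straddling triangles (18 of 56):
  (v1,v4,v5) [++-] → (1.6083, 2.01675, 0.140497)–(1.6083, 1.06257, 0.6)  len=1.0591
  (v1,v5,v2) [+--] → (1.6083, 1.06257, 0.6)–(1.6083, 0, 0.0883)  len=1.1794
  (v2,v6,v3) [--+] → (1.6083, 0.518728, -0.338105)–(1.6083, 0, -0.0883)  len=0.5757
  (v3,v6,v7) [+--] → (1.6083, 0.518728, -0.338105)–(1.6083, 1.06257, -0.6)  len=0.6036
  (v3,v7,v0) [+-+] → (1.6083, 1.06257, -0.6)–(1.6083, 1.31787, -0.477056)  len=0.2834
  (v0,v7,v4) [+-+] → (1.6083, 1.31787, -0.477056)–(1.6083, 2.01675, -0.140497)  len=0.7757
  (v4,v8,v5) [+--] → (1.6083, 2.14659, 0)–(1.6083, 2.01675, 0.140497)  len=0.1913
  (v7,v11,v4) [--+] → (1.6083, 2.12418, -0.024248)–(1.6083, 2.01675, -0.140497)  len=0.1583
  (v4,v11,v8) [+--] → (1.6083, 2.12418, -0.024248)–(1.6083, 2.14659, 0)  len=0.0330
  (v20,v24,v21) [-+-] → (1.6083, -2.14659, 0)–(1.6083, -2.12418, 0.024248)  len=0.0330
  (v21,v24,v25) [-+-] → (1.6083, -2.12418, 0.024248)–(1.6083, -2.01675, 0.140497)  len=0.1583
  (v20,v27,v24) [--+] → (1.6083, -2.01675, -0.140497)–(1.6083, -2.14659, 0)  len=0.1913
  (v24,v0,v25) [++-] → (1.6083, -1.31787, 0.477056)–(1.6083, -2.01675, 0.140497)  len=0.7757
  (v25,v0,v1) [-++] → (1.6083, -1.31787, 0.477056)–(1.6083, -1.06257, 0.6)  len=0.2834
  (v25,v1,v26) [-+-] → (1.6083, -1.06257, 0.6)–(1.6083, -0.518728, 0.338105)  len=0.6036
  (v26,v1,v2) [-+-] → (1.6083, -0.518728, 0.338105)–(1.6083, 0, 0.0883)  len=0.5757
  (v27,v2,v3) [--+] → (1.6083, 0, -0.0883)–(1.6083, -1.06257, -0.6)  len=1.1794
  (v27,v3,v24) [-++] → (1.6083, -1.06257, -0.6)–(1.6083, -2.01675, -0.140497)  len=1.0591

Chained into 1 loop(s):
  loop 1: 18 segments, perimeter = 9.7189
Total perimeter = 9.719

loops=1 perimeter=9.719


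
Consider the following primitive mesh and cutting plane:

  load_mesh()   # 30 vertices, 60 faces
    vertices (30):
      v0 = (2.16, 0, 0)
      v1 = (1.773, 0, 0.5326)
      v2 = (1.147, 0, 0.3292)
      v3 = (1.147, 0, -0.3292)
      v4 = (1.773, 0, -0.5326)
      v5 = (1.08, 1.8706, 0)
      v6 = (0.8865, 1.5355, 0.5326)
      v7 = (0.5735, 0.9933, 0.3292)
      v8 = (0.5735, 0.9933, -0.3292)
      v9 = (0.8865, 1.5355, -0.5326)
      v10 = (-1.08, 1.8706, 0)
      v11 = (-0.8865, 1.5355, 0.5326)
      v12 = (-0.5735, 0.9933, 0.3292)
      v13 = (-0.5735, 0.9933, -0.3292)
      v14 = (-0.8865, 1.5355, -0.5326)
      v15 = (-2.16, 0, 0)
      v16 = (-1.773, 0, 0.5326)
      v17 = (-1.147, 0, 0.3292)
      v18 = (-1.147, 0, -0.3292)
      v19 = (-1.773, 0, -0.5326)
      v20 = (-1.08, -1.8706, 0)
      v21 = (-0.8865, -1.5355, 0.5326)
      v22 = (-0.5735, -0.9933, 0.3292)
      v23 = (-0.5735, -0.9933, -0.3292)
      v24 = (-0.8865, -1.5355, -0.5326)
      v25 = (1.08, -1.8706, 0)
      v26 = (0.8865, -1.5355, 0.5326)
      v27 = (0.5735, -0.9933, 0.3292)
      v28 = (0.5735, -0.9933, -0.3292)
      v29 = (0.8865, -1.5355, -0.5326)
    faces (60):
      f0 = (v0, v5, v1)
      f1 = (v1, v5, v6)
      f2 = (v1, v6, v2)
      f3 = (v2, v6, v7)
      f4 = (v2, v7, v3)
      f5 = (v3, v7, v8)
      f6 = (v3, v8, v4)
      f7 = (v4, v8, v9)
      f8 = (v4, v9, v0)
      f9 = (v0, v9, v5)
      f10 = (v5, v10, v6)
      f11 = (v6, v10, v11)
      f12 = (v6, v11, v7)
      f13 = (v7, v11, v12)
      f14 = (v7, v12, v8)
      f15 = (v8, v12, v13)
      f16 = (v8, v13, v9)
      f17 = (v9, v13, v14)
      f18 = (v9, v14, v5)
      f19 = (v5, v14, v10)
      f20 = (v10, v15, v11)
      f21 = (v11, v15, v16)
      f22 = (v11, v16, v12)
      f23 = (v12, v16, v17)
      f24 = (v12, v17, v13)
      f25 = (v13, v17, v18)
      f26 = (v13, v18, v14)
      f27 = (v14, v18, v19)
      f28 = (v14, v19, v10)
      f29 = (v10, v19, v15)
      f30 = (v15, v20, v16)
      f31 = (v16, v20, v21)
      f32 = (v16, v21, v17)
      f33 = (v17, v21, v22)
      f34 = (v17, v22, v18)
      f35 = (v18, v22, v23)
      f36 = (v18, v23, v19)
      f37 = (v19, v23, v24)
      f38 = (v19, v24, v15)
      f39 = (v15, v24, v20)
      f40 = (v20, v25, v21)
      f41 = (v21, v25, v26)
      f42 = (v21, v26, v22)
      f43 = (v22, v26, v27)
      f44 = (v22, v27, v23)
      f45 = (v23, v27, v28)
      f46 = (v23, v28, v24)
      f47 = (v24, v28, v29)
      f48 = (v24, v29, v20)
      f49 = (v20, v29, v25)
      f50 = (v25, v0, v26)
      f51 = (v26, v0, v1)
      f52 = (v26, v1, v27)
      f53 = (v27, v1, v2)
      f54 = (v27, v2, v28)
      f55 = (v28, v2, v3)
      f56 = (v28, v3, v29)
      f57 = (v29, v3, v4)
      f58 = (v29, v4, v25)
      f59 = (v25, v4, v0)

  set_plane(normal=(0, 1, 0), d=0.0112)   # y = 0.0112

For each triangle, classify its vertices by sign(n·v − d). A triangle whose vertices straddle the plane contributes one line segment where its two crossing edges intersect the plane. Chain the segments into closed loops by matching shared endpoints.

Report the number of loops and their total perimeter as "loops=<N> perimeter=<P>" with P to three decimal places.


loops=2 perimeter=6.583

Straddling triangles (20 of 60):
  (v0,v5,v1) [-+-] → (2.15353, 0.0112, 0)–(1.76885, 0.0112, 0.529411)  len=0.6544
  (v1,v5,v6) [-++] → (1.76885, 0.0112, 0.529411)–(1.76653, 0.0112, 0.5326)  len=0.0039
  (v1,v6,v2) [-+-] → (1.76653, 0.0112, 0.5326)–(1.1451, 0.0112, 0.330684)  len=0.6534
  (v2,v6,v7) [-++] → (1.1451, 0.0112, 0.330684)–(1.14053, 0.0112, 0.3292)  len=0.0048
  (v2,v7,v3) [-+-] → (1.14053, 0.0112, 0.3292)–(1.14053, 0.0112, -0.321776)  len=0.6510
  (v3,v7,v8) [-++] → (1.14053, 0.0112, -0.321776)–(1.14053, 0.0112, -0.3292)  len=0.0074
  (v3,v8,v4) [-+-] → (1.14053, 0.0112, -0.3292)–(1.75947, 0.0112, -0.530307)  len=0.6508
  (v4,v8,v9) [-++] → (1.75947, 0.0112, -0.530307)–(1.76653, 0.0112, -0.5326)  len=0.0074
  (v4,v9,v0) [-+-] → (1.76653, 0.0112, -0.5326)–(2.15071, 0.0112, -0.00388481)  len=0.6536
  (v0,v9,v5) [-++] → (2.15071, 0.0112, -0.00388481)–(2.15353, 0.0112, 0)  len=0.0048
  (v10,v15,v11) [+-+] → (-2.15353, 0.0112, 0)–(-2.15071, 0.0112, 0.00388481)  len=0.0048
  (v11,v15,v16) [+--] → (-2.15071, 0.0112, 0.00388481)–(-1.76653, 0.0112, 0.5326)  len=0.6536
  (v11,v16,v12) [+-+] → (-1.76653, 0.0112, 0.5326)–(-1.75947, 0.0112, 0.530307)  len=0.0074
  (v12,v16,v17) [+--] → (-1.75947, 0.0112, 0.530307)–(-1.14053, 0.0112, 0.3292)  len=0.6508
  (v12,v17,v13) [+-+] → (-1.14053, 0.0112, 0.3292)–(-1.14053, 0.0112, 0.321776)  len=0.0074
  (v13,v17,v18) [+--] → (-1.14053, 0.0112, 0.321776)–(-1.14053, 0.0112, -0.3292)  len=0.6510
  (v13,v18,v14) [+-+] → (-1.14053, 0.0112, -0.3292)–(-1.1451, 0.0112, -0.330684)  len=0.0048
  (v14,v18,v19) [+--] → (-1.1451, 0.0112, -0.330684)–(-1.76653, 0.0112, -0.5326)  len=0.6534
  (v14,v19,v10) [+-+] → (-1.76653, 0.0112, -0.5326)–(-1.76885, 0.0112, -0.529411)  len=0.0039
  (v10,v19,v15) [+--] → (-1.76885, 0.0112, -0.529411)–(-2.15353, 0.0112, 0)  len=0.6544

Chained into 2 loop(s):
  loop 1: 10 segments, perimeter = 3.2915
  loop 2: 10 segments, perimeter = 3.2915
Total perimeter = 6.583


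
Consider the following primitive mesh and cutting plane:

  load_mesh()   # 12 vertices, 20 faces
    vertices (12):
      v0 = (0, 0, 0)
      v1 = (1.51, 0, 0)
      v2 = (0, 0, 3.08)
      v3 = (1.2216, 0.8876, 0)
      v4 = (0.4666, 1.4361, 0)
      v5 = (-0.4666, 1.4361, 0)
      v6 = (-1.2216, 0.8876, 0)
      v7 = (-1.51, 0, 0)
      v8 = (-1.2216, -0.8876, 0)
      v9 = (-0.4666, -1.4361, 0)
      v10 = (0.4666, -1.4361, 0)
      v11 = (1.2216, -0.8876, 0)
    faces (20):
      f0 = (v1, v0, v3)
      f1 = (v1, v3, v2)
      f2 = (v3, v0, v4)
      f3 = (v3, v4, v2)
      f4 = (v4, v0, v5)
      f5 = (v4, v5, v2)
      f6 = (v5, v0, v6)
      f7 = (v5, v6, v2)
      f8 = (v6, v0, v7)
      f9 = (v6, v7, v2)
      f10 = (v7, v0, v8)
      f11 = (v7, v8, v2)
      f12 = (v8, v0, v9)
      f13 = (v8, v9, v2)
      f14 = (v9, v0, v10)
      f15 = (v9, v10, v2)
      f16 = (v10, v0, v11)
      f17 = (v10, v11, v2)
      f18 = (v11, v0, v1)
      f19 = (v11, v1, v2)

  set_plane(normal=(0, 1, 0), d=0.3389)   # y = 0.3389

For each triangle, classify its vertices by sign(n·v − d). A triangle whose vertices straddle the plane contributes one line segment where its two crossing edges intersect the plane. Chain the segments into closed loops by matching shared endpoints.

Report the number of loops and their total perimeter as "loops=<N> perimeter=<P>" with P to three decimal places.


Straddling triangles (10 of 20):
  (v1,v0,v3) [--+] → (0.466427, 0.3389, 0)–(1.39988, 0.3389, 0)  len=0.9335
  (v1,v3,v2) [-+-] → (1.39988, 0.3389, 0)–(0.466427, 0.3389, 1.90401)  len=2.1205
  (v3,v0,v4) [+-+] → (0.466427, 0.3389, 0)–(0.110111, 0.3389, 0)  len=0.3563
  (v3,v4,v2) [++-] → (0.110111, 0.3389, 2.35316)–(0.466427, 0.3389, 1.90401)  len=0.5733
  (v4,v0,v5) [+-+] → (0.110111, 0.3389, 0)–(-0.110111, 0.3389, 0)  len=0.2202
  (v4,v5,v2) [++-] → (-0.110111, 0.3389, 2.35316)–(0.110111, 0.3389, 2.35316)  len=0.2202
  (v5,v0,v6) [+-+] → (-0.110111, 0.3389, 0)–(-0.466427, 0.3389, 0)  len=0.3563
  (v5,v6,v2) [++-] → (-0.466427, 0.3389, 1.90401)–(-0.110111, 0.3389, 2.35316)  len=0.5733
  (v6,v0,v7) [+--] → (-0.466427, 0.3389, 0)–(-1.39988, 0.3389, 0)  len=0.9335
  (v6,v7,v2) [+--] → (-1.39988, 0.3389, 0)–(-0.466427, 0.3389, 1.90401)  len=2.1205

Chained into 1 loop(s):
  loop 1: 10 segments, perimeter = 8.4077
Total perimeter = 8.408

loops=1 perimeter=8.408


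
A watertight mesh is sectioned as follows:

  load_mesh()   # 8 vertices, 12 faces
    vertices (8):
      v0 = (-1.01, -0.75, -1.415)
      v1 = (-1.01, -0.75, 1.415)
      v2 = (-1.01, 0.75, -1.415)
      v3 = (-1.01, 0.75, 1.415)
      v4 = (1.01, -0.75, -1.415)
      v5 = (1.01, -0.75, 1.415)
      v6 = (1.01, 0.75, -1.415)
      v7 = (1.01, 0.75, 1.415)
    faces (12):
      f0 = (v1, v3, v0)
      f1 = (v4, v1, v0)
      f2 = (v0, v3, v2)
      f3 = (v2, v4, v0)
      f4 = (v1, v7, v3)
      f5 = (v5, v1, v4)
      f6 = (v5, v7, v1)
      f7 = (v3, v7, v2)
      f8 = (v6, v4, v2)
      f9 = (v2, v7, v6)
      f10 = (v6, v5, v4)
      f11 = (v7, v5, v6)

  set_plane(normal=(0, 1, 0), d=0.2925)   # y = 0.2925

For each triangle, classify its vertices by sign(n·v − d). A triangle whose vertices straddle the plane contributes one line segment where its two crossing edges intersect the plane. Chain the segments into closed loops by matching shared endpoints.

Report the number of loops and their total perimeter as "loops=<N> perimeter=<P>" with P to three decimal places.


loops=1 perimeter=9.700

Straddling triangles (8 of 12):
  (v1,v3,v0) [-+-] → (-1.01, 0.2925, 1.415)–(-1.01, 0.2925, 0.55185)  len=0.8631
  (v0,v3,v2) [-++] → (-1.01, 0.2925, 0.55185)–(-1.01, 0.2925, -1.415)  len=1.9668
  (v2,v4,v0) [+--] → (-0.3939, 0.2925, -1.415)–(-1.01, 0.2925, -1.415)  len=0.6161
  (v1,v7,v3) [-++] → (0.3939, 0.2925, 1.415)–(-1.01, 0.2925, 1.415)  len=1.4039
  (v5,v7,v1) [-+-] → (1.01, 0.2925, 1.415)–(0.3939, 0.2925, 1.415)  len=0.6161
  (v6,v4,v2) [+-+] → (1.01, 0.2925, -1.415)–(-0.3939, 0.2925, -1.415)  len=1.4039
  (v6,v5,v4) [+--] → (1.01, 0.2925, -0.55185)–(1.01, 0.2925, -1.415)  len=0.8631
  (v7,v5,v6) [+-+] → (1.01, 0.2925, 1.415)–(1.01, 0.2925, -0.55185)  len=1.9668

Chained into 1 loop(s):
  loop 1: 8 segments, perimeter = 9.7000
Total perimeter = 9.700


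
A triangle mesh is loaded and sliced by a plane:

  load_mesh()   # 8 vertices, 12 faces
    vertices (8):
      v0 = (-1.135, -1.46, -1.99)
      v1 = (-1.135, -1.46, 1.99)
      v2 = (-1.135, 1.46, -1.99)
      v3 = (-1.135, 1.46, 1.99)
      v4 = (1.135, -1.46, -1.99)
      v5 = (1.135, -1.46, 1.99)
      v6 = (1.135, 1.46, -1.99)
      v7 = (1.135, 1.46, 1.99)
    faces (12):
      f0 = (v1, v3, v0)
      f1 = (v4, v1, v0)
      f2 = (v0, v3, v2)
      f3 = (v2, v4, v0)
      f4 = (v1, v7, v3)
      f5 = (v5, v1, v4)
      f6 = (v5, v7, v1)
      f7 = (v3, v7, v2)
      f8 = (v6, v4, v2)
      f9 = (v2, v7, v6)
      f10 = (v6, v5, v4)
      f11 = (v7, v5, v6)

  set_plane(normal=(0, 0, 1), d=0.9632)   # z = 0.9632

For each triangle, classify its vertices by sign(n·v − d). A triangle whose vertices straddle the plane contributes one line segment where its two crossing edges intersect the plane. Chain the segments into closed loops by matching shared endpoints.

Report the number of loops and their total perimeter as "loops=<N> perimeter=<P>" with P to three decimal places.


loops=1 perimeter=10.380

Straddling triangles (8 of 12):
  (v1,v3,v0) [++-] → (-1.135, 0.706669, 0.9632)–(-1.135, -1.46, 0.9632)  len=2.1667
  (v4,v1,v0) [-+-] → (-0.549363, -1.46, 0.9632)–(-1.135, -1.46, 0.9632)  len=0.5856
  (v0,v3,v2) [-+-] → (-1.135, 0.706669, 0.9632)–(-1.135, 1.46, 0.9632)  len=0.7533
  (v5,v1,v4) [++-] → (-0.549363, -1.46, 0.9632)–(1.135, -1.46, 0.9632)  len=1.6844
  (v3,v7,v2) [++-] → (0.549363, 1.46, 0.9632)–(-1.135, 1.46, 0.9632)  len=1.6844
  (v2,v7,v6) [-+-] → (0.549363, 1.46, 0.9632)–(1.135, 1.46, 0.9632)  len=0.5856
  (v6,v5,v4) [-+-] → (1.135, -0.706669, 0.9632)–(1.135, -1.46, 0.9632)  len=0.7533
  (v7,v5,v6) [++-] → (1.135, -0.706669, 0.9632)–(1.135, 1.46, 0.9632)  len=2.1667

Chained into 1 loop(s):
  loop 1: 8 segments, perimeter = 10.3800
Total perimeter = 10.380


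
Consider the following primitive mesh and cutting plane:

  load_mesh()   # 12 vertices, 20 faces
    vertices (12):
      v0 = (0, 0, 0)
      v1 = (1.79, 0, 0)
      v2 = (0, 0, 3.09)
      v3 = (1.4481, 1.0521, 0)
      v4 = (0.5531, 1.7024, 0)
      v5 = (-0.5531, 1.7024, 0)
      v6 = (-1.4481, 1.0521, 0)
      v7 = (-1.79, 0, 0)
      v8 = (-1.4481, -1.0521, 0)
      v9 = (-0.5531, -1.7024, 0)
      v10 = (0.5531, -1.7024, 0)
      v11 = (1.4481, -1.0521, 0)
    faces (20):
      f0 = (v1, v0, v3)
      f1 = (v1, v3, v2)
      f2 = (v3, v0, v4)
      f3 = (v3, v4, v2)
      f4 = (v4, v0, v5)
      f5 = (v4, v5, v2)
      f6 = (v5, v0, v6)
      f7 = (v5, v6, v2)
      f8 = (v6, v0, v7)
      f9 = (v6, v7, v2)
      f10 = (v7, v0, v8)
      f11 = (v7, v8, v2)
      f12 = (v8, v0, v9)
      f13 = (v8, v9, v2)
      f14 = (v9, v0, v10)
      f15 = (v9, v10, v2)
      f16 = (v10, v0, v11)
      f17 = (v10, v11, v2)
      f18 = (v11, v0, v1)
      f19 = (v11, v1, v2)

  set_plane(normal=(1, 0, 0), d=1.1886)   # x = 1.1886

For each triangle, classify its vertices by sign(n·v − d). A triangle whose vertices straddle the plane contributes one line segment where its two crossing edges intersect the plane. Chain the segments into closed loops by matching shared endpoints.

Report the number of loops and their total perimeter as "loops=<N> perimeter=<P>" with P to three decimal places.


Straddling triangles (8 of 20):
  (v1,v0,v3) [+-+] → (1.1886, 0, 0)–(1.1886, 0.863563, 0)  len=0.8636
  (v1,v3,v2) [++-] → (1.1886, 0.863563, 0.553729)–(1.1886, 0, 1.03817)  len=0.9902
  (v3,v0,v4) [+--] → (1.1886, 0.863563, 0)–(1.1886, 1.24065, 0)  len=0.3771
  (v3,v4,v2) [+--] → (1.1886, 1.24065, 0)–(1.1886, 0.863563, 0.553729)  len=0.6699
  (v10,v0,v11) [--+] → (1.1886, -0.863563, 0)–(1.1886, -1.24065, 0)  len=0.3771
  (v10,v11,v2) [-+-] → (1.1886, -1.24065, 0)–(1.1886, -0.863563, 0.553729)  len=0.6699
  (v11,v0,v1) [+-+] → (1.1886, -0.863563, 0)–(1.1886, 0, 0)  len=0.8636
  (v11,v1,v2) [++-] → (1.1886, 0, 1.03817)–(1.1886, -0.863563, 0.553729)  len=0.9902

Chained into 1 loop(s):
  loop 1: 8 segments, perimeter = 5.8015
Total perimeter = 5.801

loops=1 perimeter=5.801


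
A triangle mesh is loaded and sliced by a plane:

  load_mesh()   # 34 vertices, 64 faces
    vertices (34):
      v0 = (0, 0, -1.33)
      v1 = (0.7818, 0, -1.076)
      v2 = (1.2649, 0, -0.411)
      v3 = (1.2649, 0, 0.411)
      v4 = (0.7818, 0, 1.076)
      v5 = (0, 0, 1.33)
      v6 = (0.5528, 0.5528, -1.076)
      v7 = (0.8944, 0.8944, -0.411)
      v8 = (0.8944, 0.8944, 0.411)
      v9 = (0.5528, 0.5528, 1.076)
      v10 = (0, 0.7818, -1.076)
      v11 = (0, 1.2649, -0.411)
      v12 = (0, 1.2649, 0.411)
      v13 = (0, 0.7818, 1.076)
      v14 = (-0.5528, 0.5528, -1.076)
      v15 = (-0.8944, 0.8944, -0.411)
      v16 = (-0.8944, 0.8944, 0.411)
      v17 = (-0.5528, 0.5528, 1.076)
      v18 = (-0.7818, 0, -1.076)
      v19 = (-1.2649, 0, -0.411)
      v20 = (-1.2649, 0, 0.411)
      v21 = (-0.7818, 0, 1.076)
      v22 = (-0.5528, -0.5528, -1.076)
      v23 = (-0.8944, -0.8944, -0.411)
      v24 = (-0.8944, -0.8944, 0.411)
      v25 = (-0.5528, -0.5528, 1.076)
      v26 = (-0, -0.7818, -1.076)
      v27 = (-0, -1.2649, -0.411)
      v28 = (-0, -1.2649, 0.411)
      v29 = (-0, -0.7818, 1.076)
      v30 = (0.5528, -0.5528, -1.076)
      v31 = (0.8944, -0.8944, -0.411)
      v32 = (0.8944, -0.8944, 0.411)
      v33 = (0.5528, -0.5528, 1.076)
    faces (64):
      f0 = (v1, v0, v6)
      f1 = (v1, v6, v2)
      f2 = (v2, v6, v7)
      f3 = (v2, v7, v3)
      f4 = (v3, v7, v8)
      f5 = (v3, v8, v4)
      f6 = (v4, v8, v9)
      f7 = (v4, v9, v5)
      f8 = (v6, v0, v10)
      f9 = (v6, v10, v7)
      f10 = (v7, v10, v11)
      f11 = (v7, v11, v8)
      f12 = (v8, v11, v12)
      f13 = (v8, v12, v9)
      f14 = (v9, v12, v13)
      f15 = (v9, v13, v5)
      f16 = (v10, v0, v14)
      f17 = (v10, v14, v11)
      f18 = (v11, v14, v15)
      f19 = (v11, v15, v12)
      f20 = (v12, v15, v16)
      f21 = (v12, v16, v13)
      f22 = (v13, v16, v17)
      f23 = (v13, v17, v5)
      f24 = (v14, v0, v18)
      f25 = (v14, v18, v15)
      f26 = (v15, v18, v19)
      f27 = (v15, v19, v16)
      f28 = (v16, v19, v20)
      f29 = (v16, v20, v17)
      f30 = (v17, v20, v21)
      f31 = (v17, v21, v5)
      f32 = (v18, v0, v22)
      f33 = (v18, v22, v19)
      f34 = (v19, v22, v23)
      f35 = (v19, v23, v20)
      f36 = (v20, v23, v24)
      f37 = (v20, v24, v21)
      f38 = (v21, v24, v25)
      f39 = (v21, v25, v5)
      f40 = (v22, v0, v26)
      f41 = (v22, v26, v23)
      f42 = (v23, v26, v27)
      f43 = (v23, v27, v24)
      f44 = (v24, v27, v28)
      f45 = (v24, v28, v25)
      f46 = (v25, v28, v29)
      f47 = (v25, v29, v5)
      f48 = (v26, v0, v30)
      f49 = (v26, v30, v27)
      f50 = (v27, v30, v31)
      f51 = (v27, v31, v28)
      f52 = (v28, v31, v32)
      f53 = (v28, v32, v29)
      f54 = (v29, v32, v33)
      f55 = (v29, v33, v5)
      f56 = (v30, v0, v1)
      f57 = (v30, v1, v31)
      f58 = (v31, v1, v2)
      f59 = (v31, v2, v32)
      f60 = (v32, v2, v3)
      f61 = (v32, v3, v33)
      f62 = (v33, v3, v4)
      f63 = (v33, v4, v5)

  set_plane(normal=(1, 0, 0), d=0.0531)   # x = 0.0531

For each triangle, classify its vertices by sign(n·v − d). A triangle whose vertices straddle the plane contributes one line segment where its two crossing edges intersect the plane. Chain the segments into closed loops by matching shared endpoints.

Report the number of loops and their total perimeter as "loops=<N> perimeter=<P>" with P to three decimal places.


loops=1 perimeter=8.118

Straddling triangles (20 of 64):
  (v1,v0,v6) [+-+] → (0.0531, 0, -1.31275)–(0.0531, 0.0531, -1.3056)  len=0.0536
  (v4,v9,v5) [++-] → (0.0531, 0.0531, 1.3056)–(0.0531, 0, 1.31275)  len=0.0536
  (v6,v0,v10) [+--] → (0.0531, 0.0531, -1.3056)–(0.0531, 0.759803, -1.076)  len=0.7431
  (v6,v10,v7) [+-+] → (0.0531, 0.759803, -1.076)–(0.0531, 0.788485, -1.03652)  len=0.0488
  (v7,v10,v11) [+--] → (0.0531, 0.788485, -1.03652)–(0.0531, 1.2429, -0.411)  len=0.7732
  (v7,v11,v8) [+-+] → (0.0531, 1.2429, -0.411)–(0.0531, 1.2429, -0.362198)  len=0.0488
  (v8,v11,v12) [+--] → (0.0531, 1.2429, -0.362198)–(0.0531, 1.2429, 0.411)  len=0.7732
  (v8,v12,v9) [+-+] → (0.0531, 1.2429, 0.411)–(0.0531, 1.1965, 0.474878)  len=0.0790
  (v9,v12,v13) [+--] → (0.0531, 1.1965, 0.474878)–(0.0531, 0.759803, 1.076)  len=0.7430
  (v9,v13,v5) [+--] → (0.0531, 0.759803, 1.076)–(0.0531, 0.0531, 1.3056)  len=0.7431
  (v26,v0,v30) [--+] → (0.0531, -0.0531, -1.3056)–(0.0531, -0.759803, -1.076)  len=0.7431
  (v26,v30,v27) [-+-] → (0.0531, -0.759803, -1.076)–(0.0531, -1.1965, -0.474878)  len=0.7430
  (v27,v30,v31) [-++] → (0.0531, -1.1965, -0.474878)–(0.0531, -1.2429, -0.411)  len=0.0790
  (v27,v31,v28) [-+-] → (0.0531, -1.2429, -0.411)–(0.0531, -1.2429, 0.362198)  len=0.7732
  (v28,v31,v32) [-++] → (0.0531, -1.2429, 0.362198)–(0.0531, -1.2429, 0.411)  len=0.0488
  (v28,v32,v29) [-+-] → (0.0531, -1.2429, 0.411)–(0.0531, -0.788485, 1.03652)  len=0.7732
  (v29,v32,v33) [-++] → (0.0531, -0.788485, 1.03652)–(0.0531, -0.759803, 1.076)  len=0.0488
  (v29,v33,v5) [-+-] → (0.0531, -0.759803, 1.076)–(0.0531, -0.0531, 1.3056)  len=0.7431
  (v30,v0,v1) [+-+] → (0.0531, -0.0531, -1.3056)–(0.0531, 0, -1.31275)  len=0.0536
  (v33,v4,v5) [++-] → (0.0531, 0, 1.31275)–(0.0531, -0.0531, 1.3056)  len=0.0536

Chained into 1 loop(s):
  loop 1: 20 segments, perimeter = 8.1184
Total perimeter = 8.118


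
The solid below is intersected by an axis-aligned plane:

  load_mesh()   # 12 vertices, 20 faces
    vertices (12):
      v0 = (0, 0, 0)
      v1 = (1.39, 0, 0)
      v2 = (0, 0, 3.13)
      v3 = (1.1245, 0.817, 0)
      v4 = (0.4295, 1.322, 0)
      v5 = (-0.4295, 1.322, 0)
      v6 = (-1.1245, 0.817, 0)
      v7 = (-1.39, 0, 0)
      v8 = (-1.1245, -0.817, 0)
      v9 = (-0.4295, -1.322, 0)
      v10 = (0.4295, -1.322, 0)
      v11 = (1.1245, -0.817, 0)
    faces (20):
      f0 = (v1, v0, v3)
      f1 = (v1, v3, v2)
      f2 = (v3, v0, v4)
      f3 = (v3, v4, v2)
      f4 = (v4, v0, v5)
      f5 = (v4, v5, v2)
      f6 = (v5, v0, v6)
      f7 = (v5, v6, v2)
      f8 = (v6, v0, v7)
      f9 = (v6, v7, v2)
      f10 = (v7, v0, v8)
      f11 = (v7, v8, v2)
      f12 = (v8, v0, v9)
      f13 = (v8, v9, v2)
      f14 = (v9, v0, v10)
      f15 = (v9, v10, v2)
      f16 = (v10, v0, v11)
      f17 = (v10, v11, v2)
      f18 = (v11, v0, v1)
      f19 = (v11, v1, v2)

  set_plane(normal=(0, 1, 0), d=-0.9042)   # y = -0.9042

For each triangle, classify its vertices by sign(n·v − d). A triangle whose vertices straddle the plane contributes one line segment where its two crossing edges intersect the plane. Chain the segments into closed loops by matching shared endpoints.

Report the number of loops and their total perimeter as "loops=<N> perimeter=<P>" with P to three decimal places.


Straddling triangles (6 of 20):
  (v8,v0,v9) [++-] → (-0.293762, -0.9042, 0)–(-1.00449, -0.9042, 0)  len=0.7107
  (v8,v9,v2) [+-+] → (-1.00449, -0.9042, 0)–(-0.293762, -0.9042, 0.989194)  len=1.2180
  (v9,v0,v10) [-+-] → (-0.293762, -0.9042, 0)–(0.293762, -0.9042, 0)  len=0.5875
  (v9,v10,v2) [--+] → (0.293762, -0.9042, 0.989194)–(-0.293762, -0.9042, 0.989194)  len=0.5875
  (v10,v0,v11) [-++] → (0.293762, -0.9042, 0)–(1.00449, -0.9042, 0)  len=0.7107
  (v10,v11,v2) [-++] → (1.00449, -0.9042, 0)–(0.293762, -0.9042, 0.989194)  len=1.2180

Chained into 1 loop(s):
  loop 1: 6 segments, perimeter = 5.0326
Total perimeter = 5.033

loops=1 perimeter=5.033


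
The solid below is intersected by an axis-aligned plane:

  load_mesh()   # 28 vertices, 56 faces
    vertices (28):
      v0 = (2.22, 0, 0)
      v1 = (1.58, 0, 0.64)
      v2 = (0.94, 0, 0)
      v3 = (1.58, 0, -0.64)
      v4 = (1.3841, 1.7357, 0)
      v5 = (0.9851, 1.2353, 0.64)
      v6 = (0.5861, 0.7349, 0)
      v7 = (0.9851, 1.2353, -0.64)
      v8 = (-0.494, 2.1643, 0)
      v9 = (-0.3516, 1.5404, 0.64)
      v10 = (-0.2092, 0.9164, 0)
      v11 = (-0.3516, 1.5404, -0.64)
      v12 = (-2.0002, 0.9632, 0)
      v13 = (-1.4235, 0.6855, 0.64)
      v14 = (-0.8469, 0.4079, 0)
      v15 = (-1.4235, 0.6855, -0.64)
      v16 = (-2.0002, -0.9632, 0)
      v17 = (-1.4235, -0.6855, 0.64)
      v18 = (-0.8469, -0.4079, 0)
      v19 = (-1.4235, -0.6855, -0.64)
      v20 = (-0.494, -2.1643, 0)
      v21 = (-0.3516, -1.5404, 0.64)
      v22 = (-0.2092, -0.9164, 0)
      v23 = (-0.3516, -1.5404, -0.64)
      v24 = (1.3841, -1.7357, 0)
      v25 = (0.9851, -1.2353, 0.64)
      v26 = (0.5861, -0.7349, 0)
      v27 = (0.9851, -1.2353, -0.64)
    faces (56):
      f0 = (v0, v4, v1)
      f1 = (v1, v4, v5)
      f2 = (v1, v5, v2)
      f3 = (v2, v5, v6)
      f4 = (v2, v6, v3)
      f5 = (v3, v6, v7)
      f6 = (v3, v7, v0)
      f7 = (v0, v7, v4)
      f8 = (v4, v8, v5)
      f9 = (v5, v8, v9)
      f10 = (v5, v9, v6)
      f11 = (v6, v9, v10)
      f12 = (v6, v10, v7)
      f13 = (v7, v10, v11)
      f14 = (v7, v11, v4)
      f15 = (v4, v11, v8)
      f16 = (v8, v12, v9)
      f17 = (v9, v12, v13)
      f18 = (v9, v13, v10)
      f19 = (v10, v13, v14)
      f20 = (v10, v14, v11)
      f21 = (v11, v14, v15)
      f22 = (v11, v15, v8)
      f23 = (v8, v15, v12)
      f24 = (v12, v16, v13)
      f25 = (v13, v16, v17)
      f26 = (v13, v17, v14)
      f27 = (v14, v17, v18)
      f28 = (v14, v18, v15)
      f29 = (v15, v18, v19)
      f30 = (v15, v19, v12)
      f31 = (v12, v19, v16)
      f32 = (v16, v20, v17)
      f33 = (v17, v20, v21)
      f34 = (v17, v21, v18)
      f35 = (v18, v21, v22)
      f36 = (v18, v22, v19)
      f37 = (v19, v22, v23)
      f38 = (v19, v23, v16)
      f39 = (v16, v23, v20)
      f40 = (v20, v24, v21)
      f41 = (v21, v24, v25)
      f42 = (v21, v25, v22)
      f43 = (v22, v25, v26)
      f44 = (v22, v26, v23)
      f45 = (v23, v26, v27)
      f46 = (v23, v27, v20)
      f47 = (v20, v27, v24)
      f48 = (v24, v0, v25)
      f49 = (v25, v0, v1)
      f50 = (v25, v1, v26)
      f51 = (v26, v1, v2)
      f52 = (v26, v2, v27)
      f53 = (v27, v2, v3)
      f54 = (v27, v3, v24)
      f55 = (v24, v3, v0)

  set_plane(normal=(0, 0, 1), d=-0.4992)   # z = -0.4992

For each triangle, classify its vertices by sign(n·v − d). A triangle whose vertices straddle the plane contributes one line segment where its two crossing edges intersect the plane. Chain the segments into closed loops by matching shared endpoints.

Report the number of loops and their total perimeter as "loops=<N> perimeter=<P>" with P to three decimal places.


loops=2 perimeter=19.195

Straddling triangles (28 of 56):
  (v2,v6,v3) [++-] → (1.36134, 0.161678, -0.4992)–(1.4392, 0, -0.4992)  len=0.1794
  (v3,v6,v7) [-+-] → (1.36134, 0.161678, -0.4992)–(0.89732, 1.12521, -0.4992)  len=1.0694
  (v3,v7,v0) [--+] → (1.25678, 0.963534, -0.4992)–(1.7208, 0, -0.4992)  len=1.0694
  (v0,v7,v4) [+-+] → (1.25678, 0.963534, -0.4992)–(1.07288, 1.34539, -0.4992)  len=0.4238
  (v6,v10,v7) [++-] → (0.722354, 1.16514, -0.4992)–(0.89732, 1.12521, -0.4992)  len=0.1795
  (v7,v10,v11) [-+-] → (0.722354, 1.16514, -0.4992)–(-0.320272, 1.40312, -0.4992)  len=1.0694
  (v7,v11,v4) [--+] → (0.030254, 1.58337, -0.4992)–(1.07288, 1.34539, -0.4992)  len=1.0694
  (v4,v11,v8) [+-+] → (0.030254, 1.58337, -0.4992)–(-0.382928, 1.67766, -0.4992)  len=0.4238
  (v10,v14,v11) [++-] → (-0.460566, 1.29125, -0.4992)–(-0.320272, 1.40312, -0.4992)  len=0.1794
  (v11,v14,v15) [-+-] → (-0.460566, 1.29125, -0.4992)–(-1.29665, 0.624428, -0.4992)  len=1.0694
  (v11,v15,v8) [--+] → (-1.21901, 1.01084, -0.4992)–(-0.382928, 1.67766, -0.4992)  len=1.0694
  (v8,v15,v12) [+-+] → (-1.21901, 1.01084, -0.4992)–(-1.55037, 0.746594, -0.4992)  len=0.4238
  (v14,v18,v15) [++-] → (-1.29665, 0.444952, -0.4992)–(-1.29665, 0.624428, -0.4992)  len=0.1795
  (v15,v18,v19) [-+-] → (-1.29665, 0.444952, -0.4992)–(-1.29665, -0.624428, -0.4992)  len=1.0694
  (v15,v19,v12) [--+] → (-1.55037, -0.322786, -0.4992)–(-1.55037, 0.746594, -0.4992)  len=1.0694
  (v12,v19,v16) [+-+] → (-1.55037, -0.322786, -0.4992)–(-1.55037, -0.746594, -0.4992)  len=0.4238
  (v18,v22,v19) [++-] → (-1.15635, -0.736298, -0.4992)–(-1.29665, -0.624428, -0.4992)  len=0.1794
  (v19,v22,v23) [-+-] → (-1.15635, -0.736298, -0.4992)–(-0.320272, -1.40312, -0.4992)  len=1.0694
  (v19,v23,v16) [--+] → (-0.714292, -1.41342, -0.4992)–(-1.55037, -0.746594, -0.4992)  len=1.0694
  (v16,v23,v20) [+-+] → (-0.714292, -1.41342, -0.4992)–(-0.382928, -1.67766, -0.4992)  len=0.4238
  (v22,v26,v23) [++-] → (-0.145306, -1.36319, -0.4992)–(-0.320272, -1.40312, -0.4992)  len=0.1795
  (v23,v26,v27) [-+-] → (-0.145306, -1.36319, -0.4992)–(0.89732, -1.12521, -0.4992)  len=1.0694
  (v23,v27,v20) [--+] → (0.659698, -1.43968, -0.4992)–(-0.382928, -1.67766, -0.4992)  len=1.0694
  (v20,v27,v24) [+-+] → (0.659698, -1.43968, -0.4992)–(1.07288, -1.34539, -0.4992)  len=0.4238
  (v26,v2,v27) [++-] → (0.975178, -0.963534, -0.4992)–(0.89732, -1.12521, -0.4992)  len=0.1794
  (v27,v2,v3) [-+-] → (0.975178, -0.963534, -0.4992)–(1.4392, 0, -0.4992)  len=1.0694
  (v27,v3,v24) [--+] → (1.5369, -0.381854, -0.4992)–(1.07288, -1.34539, -0.4992)  len=1.0694
  (v24,v3,v0) [+-+] → (1.5369, -0.381854, -0.4992)–(1.7208, 0, -0.4992)  len=0.4238

Chained into 2 loop(s):
  loop 1: 14 segments, perimeter = 8.7422
  loop 2: 14 segments, perimeter = 10.4527
Total perimeter = 19.195


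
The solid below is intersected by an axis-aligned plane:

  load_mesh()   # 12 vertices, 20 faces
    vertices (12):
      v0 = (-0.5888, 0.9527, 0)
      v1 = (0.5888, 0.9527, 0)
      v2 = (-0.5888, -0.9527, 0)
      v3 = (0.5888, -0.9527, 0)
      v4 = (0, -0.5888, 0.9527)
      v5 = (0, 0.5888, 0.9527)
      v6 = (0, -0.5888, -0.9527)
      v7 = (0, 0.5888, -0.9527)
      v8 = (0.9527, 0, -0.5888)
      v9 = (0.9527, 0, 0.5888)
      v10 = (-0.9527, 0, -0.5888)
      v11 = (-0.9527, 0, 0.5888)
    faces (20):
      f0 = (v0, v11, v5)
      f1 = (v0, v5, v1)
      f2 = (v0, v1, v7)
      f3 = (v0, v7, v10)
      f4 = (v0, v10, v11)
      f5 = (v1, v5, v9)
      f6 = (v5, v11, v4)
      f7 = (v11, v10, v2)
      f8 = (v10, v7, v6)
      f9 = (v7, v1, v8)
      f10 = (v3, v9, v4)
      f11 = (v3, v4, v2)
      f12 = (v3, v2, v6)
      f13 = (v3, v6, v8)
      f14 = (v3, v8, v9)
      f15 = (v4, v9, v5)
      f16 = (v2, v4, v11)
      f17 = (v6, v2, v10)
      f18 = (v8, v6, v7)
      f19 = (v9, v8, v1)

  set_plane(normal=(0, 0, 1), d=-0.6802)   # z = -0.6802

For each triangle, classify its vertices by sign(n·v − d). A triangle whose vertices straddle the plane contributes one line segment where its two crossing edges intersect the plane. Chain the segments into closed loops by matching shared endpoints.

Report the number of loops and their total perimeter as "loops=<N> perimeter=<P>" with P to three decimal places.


Straddling triangles (8 of 20):
  (v0,v1,v7) [++-] → (0.168414, 0.692886, -0.6802)–(-0.168414, 0.692886, -0.6802)  len=0.3368
  (v0,v7,v10) [+-+] → (-0.168414, 0.692886, -0.6802)–(-0.713412, 0.147888, -0.6802)  len=0.7707
  (v10,v7,v6) [+--] → (-0.713412, 0.147888, -0.6802)–(-0.713412, -0.147888, -0.6802)  len=0.2958
  (v7,v1,v8) [-++] → (0.168414, 0.692886, -0.6802)–(0.713412, 0.147888, -0.6802)  len=0.7707
  (v3,v2,v6) [++-] → (-0.168414, -0.692886, -0.6802)–(0.168414, -0.692886, -0.6802)  len=0.3368
  (v3,v6,v8) [+-+] → (0.168414, -0.692886, -0.6802)–(0.713412, -0.147888, -0.6802)  len=0.7707
  (v6,v2,v10) [-++] → (-0.168414, -0.692886, -0.6802)–(-0.713412, -0.147888, -0.6802)  len=0.7707
  (v8,v6,v7) [+--] → (0.713412, -0.147888, -0.6802)–(0.713412, 0.147888, -0.6802)  len=0.2958

Chained into 1 loop(s):
  loop 1: 8 segments, perimeter = 4.3482
Total perimeter = 4.348

loops=1 perimeter=4.348
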